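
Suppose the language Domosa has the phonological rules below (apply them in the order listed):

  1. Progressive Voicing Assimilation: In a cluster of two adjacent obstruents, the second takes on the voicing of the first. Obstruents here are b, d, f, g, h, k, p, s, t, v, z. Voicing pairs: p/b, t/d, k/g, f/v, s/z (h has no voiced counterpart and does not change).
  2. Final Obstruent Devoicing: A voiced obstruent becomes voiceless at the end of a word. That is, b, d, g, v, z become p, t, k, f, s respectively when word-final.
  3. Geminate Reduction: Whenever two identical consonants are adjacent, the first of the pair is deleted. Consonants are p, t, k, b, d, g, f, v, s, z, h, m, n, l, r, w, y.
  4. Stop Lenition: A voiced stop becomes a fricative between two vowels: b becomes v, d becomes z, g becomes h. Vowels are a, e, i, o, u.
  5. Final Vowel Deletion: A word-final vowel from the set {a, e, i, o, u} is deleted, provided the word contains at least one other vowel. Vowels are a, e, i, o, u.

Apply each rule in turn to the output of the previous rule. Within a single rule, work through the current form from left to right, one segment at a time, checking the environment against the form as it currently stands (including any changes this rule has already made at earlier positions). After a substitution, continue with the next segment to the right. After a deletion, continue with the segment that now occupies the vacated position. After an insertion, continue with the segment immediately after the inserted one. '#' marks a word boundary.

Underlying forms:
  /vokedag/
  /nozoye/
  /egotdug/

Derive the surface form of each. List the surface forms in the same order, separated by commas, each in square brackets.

/vokedag/:
  1 Progressive Voicing Assimilation: no change — [vokedag]
  2 Final Obstruent Devoicing: [vokedag] → [vokedak]
  3 Geminate Reduction: no change — [vokedak]
  4 Stop Lenition: [vokedak] → [vokezak]
  5 Final Vowel Deletion: no change — [vokezak]
/nozoye/:
  1 Progressive Voicing Assimilation: no change — [nozoye]
  2 Final Obstruent Devoicing: no change — [nozoye]
  3 Geminate Reduction: no change — [nozoye]
  4 Stop Lenition: no change — [nozoye]
  5 Final Vowel Deletion: [nozoye] → [nozoy]
/egotdug/:
  1 Progressive Voicing Assimilation: [egotdug] → [egottug]
  2 Final Obstruent Devoicing: [egottug] → [egottuk]
  3 Geminate Reduction: [egottuk] → [egotuk]
  4 Stop Lenition: [egotuk] → [ehotuk]
  5 Final Vowel Deletion: no change — [ehotuk]

[vokezak], [nozoy], [ehotuk]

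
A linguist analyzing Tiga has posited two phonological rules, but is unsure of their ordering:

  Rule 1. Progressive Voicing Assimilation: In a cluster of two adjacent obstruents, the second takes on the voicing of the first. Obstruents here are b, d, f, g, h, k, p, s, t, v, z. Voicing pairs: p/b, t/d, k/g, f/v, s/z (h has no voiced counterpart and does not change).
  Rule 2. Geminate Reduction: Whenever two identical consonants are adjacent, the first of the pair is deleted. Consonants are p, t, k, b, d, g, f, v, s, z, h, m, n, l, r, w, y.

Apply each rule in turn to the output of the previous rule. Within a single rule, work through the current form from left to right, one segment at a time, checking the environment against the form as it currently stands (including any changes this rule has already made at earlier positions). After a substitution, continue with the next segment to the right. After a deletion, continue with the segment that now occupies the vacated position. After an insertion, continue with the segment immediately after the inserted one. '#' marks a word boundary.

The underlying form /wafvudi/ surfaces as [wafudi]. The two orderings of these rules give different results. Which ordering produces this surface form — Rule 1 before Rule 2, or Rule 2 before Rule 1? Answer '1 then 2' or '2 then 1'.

1 then 2

Order 1 then 2:
  1 Progressive Voicing Assimilation: [wafvudi] → [waffudi]
  2 Geminate Reduction: [waffudi] → [wafudi]
  result: [wafudi]
Order 2 then 1:
  2 Geminate Reduction: no change — [wafvudi]
  1 Progressive Voicing Assimilation: [wafvudi] → [waffudi]
  result: [waffudi]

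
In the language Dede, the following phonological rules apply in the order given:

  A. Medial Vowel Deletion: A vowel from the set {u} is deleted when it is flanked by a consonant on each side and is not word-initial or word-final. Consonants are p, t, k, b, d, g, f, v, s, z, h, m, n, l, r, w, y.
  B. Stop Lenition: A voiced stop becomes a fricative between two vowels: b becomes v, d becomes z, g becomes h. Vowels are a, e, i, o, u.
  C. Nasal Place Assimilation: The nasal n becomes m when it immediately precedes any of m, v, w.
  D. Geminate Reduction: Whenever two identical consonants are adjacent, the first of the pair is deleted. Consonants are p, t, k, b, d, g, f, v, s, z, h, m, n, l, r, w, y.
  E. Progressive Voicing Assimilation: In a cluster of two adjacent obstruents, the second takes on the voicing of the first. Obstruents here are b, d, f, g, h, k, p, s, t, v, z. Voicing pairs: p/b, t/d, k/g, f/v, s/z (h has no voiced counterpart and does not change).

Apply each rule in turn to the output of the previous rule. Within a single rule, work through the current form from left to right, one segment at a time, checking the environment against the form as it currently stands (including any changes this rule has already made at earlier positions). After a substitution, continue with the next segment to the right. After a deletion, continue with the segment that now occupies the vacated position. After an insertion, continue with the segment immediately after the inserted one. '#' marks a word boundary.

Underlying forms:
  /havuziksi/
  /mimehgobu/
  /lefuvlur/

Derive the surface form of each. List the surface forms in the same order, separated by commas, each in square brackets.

[havziksi], [mimehkovu], [lefflr]

/havuziksi/:
  A Medial Vowel Deletion: [havuziksi] → [havziksi]
  B Stop Lenition: no change — [havziksi]
  C Nasal Place Assimilation: no change — [havziksi]
  D Geminate Reduction: no change — [havziksi]
  E Progressive Voicing Assimilation: no change — [havziksi]
/mimehgobu/:
  A Medial Vowel Deletion: no change — [mimehgobu]
  B Stop Lenition: [mimehgobu] → [mimehgovu]
  C Nasal Place Assimilation: no change — [mimehgovu]
  D Geminate Reduction: no change — [mimehgovu]
  E Progressive Voicing Assimilation: [mimehgovu] → [mimehkovu]
/lefuvlur/:
  A Medial Vowel Deletion: [lefuvlur] → [lefvlr]
  B Stop Lenition: no change — [lefvlr]
  C Nasal Place Assimilation: no change — [lefvlr]
  D Geminate Reduction: no change — [lefvlr]
  E Progressive Voicing Assimilation: [lefvlr] → [lefflr]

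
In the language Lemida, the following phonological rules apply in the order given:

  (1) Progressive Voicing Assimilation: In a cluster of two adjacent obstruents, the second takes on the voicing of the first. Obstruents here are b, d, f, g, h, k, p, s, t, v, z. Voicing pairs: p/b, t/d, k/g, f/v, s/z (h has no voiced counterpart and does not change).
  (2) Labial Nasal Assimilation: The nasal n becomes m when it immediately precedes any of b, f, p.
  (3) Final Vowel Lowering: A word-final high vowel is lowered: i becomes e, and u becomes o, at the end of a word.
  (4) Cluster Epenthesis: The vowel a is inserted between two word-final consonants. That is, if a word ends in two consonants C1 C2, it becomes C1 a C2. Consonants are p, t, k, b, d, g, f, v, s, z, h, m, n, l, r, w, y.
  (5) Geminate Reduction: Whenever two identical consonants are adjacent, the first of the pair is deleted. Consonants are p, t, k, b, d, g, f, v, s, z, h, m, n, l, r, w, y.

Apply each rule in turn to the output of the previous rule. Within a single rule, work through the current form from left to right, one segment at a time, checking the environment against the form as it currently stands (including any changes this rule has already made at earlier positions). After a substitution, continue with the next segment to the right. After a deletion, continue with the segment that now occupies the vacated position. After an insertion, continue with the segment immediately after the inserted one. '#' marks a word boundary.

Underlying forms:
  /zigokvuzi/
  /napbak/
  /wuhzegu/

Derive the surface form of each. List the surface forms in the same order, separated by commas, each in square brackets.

[zigokfuze], [napak], [wuhsego]

/zigokvuzi/:
  (1) Progressive Voicing Assimilation: [zigokvuzi] → [zigokfuzi]
  (2) Labial Nasal Assimilation: no change — [zigokfuzi]
  (3) Final Vowel Lowering: [zigokfuzi] → [zigokfuze]
  (4) Cluster Epenthesis: no change — [zigokfuze]
  (5) Geminate Reduction: no change — [zigokfuze]
/napbak/:
  (1) Progressive Voicing Assimilation: [napbak] → [nappak]
  (2) Labial Nasal Assimilation: no change — [nappak]
  (3) Final Vowel Lowering: no change — [nappak]
  (4) Cluster Epenthesis: no change — [nappak]
  (5) Geminate Reduction: [nappak] → [napak]
/wuhzegu/:
  (1) Progressive Voicing Assimilation: [wuhzegu] → [wuhsegu]
  (2) Labial Nasal Assimilation: no change — [wuhsegu]
  (3) Final Vowel Lowering: [wuhsegu] → [wuhsego]
  (4) Cluster Epenthesis: no change — [wuhsego]
  (5) Geminate Reduction: no change — [wuhsego]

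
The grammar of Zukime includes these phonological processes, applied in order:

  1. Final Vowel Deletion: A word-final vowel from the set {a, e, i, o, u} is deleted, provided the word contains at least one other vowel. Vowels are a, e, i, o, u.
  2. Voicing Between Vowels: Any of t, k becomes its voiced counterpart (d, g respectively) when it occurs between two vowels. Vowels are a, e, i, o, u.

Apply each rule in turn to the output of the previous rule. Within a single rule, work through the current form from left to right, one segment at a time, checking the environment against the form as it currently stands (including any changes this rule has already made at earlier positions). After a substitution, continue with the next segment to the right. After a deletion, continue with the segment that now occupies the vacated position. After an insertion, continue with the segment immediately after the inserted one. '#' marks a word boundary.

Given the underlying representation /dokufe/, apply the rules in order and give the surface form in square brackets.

[doguf]

1 Final Vowel Deletion: [dokufe] → [dokuf]
2 Voicing Between Vowels: [dokuf] → [doguf]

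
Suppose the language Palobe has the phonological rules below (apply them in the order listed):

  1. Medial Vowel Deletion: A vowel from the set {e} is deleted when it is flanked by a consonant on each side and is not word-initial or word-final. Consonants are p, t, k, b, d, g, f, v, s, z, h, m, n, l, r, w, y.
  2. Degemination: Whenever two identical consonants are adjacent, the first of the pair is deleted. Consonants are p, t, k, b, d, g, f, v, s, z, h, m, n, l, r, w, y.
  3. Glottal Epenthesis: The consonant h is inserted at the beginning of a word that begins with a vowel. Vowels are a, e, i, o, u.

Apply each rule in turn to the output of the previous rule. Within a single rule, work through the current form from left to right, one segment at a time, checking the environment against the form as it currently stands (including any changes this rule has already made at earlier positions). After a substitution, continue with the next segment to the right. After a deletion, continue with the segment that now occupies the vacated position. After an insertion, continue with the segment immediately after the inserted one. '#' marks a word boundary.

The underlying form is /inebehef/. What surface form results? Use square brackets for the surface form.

[hinbhf]

1 Medial Vowel Deletion: [inebehef] → [inbhf]
2 Degemination: no change — [inbhf]
3 Glottal Epenthesis: [inbhf] → [hinbhf]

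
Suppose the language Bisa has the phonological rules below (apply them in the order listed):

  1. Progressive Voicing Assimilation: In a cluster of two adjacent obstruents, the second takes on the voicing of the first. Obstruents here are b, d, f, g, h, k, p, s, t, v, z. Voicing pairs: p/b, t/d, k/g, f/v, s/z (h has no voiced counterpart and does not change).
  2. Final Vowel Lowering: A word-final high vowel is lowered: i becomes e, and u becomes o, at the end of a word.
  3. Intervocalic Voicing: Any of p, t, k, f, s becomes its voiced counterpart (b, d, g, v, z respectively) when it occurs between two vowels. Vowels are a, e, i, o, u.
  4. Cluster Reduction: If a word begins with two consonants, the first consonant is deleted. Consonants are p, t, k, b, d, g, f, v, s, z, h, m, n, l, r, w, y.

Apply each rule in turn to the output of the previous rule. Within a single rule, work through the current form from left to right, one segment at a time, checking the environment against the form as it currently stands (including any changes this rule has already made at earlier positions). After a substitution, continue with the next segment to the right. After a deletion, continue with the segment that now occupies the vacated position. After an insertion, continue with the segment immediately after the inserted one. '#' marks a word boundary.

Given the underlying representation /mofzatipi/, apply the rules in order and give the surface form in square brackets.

1 Progressive Voicing Assimilation: [mofzatipi] → [mofsatipi]
2 Final Vowel Lowering: [mofsatipi] → [mofsatipe]
3 Intervocalic Voicing: [mofsatipe] → [mofsadibe]
4 Cluster Reduction: no change — [mofsadibe]

[mofsadibe]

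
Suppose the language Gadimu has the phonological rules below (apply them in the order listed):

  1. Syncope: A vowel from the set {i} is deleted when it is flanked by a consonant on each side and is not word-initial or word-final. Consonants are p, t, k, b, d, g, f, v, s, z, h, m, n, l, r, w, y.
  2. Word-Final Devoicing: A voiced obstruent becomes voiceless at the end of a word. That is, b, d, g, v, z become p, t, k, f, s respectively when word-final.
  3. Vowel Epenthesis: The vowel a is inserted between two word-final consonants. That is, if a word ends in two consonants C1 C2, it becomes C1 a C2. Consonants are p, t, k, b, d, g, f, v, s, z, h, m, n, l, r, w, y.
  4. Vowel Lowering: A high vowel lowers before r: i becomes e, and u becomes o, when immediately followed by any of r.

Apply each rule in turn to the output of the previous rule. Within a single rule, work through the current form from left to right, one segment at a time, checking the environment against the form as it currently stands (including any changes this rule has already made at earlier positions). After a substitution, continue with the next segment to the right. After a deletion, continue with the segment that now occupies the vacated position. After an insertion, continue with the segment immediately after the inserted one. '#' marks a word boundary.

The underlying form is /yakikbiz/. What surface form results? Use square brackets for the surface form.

[yakkbas]

1 Syncope: [yakikbiz] → [yakkbz]
2 Word-Final Devoicing: [yakkbz] → [yakkbs]
3 Vowel Epenthesis: [yakkbs] → [yakkbas]
4 Vowel Lowering: no change — [yakkbas]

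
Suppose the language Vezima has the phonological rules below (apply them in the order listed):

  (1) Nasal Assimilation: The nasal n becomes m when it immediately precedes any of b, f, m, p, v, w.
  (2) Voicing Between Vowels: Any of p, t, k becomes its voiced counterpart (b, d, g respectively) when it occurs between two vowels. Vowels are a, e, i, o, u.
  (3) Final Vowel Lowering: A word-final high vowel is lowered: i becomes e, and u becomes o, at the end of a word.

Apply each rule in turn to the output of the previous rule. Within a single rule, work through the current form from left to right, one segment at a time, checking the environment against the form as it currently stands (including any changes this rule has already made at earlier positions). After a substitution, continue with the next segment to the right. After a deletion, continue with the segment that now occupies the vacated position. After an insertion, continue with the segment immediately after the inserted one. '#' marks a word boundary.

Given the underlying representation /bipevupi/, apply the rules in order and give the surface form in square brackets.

(1) Nasal Assimilation: no change — [bipevupi]
(2) Voicing Between Vowels: [bipevupi] → [bibevubi]
(3) Final Vowel Lowering: [bibevubi] → [bibevube]

[bibevube]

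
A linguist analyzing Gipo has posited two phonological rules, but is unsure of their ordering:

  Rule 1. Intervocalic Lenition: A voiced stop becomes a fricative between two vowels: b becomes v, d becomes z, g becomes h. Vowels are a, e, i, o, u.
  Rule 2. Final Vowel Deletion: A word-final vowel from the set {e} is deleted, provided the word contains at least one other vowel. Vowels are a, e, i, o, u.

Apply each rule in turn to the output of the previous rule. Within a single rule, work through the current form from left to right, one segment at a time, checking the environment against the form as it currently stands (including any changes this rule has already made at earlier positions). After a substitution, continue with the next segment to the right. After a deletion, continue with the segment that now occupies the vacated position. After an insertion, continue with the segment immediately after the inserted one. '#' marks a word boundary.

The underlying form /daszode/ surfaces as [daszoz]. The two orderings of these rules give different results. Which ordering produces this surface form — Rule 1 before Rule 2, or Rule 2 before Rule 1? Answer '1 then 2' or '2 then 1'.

Order 1 then 2:
  1 Intervocalic Lenition: [daszode] → [daszoze]
  2 Final Vowel Deletion: [daszoze] → [daszoz]
  result: [daszoz]
Order 2 then 1:
  2 Final Vowel Deletion: [daszode] → [daszod]
  1 Intervocalic Lenition: no change — [daszod]
  result: [daszod]

1 then 2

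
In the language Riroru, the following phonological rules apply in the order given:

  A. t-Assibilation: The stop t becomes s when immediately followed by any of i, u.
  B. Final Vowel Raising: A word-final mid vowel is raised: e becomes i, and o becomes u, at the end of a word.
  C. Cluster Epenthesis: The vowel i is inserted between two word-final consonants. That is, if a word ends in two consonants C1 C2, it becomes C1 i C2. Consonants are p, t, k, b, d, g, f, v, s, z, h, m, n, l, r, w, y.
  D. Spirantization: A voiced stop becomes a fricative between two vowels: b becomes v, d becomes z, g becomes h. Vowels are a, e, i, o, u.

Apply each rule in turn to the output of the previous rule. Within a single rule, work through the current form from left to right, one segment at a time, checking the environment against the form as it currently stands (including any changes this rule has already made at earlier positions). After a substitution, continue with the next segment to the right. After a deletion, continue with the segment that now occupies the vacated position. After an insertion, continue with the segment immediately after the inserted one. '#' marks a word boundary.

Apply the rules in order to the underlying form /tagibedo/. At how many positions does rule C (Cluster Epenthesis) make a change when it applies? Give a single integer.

0

A t-Assibilation: no change — [tagibedo]
B Final Vowel Raising: [tagibedo] → [tagibedu]
C Cluster Epenthesis: no change — [tagibedu]
D Spirantization: [tagibedu] → [tahivezu]
Rule C changed 0 position(s).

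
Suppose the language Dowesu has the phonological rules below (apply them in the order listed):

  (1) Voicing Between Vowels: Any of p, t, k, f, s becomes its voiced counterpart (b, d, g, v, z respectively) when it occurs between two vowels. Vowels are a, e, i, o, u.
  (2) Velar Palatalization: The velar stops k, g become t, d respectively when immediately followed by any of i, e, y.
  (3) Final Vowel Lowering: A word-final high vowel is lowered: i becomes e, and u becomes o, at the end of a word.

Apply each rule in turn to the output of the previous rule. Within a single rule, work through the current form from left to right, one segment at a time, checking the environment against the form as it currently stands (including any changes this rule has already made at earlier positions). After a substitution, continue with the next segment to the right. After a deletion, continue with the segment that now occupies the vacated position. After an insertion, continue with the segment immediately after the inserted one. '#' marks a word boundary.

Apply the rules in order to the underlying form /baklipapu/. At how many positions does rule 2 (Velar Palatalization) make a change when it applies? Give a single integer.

0

(1) Voicing Between Vowels: [baklipapu] → [baklibabu]
(2) Velar Palatalization: no change — [baklibabu]
(3) Final Vowel Lowering: [baklibabu] → [baklibabo]
Rule 2 changed 0 position(s).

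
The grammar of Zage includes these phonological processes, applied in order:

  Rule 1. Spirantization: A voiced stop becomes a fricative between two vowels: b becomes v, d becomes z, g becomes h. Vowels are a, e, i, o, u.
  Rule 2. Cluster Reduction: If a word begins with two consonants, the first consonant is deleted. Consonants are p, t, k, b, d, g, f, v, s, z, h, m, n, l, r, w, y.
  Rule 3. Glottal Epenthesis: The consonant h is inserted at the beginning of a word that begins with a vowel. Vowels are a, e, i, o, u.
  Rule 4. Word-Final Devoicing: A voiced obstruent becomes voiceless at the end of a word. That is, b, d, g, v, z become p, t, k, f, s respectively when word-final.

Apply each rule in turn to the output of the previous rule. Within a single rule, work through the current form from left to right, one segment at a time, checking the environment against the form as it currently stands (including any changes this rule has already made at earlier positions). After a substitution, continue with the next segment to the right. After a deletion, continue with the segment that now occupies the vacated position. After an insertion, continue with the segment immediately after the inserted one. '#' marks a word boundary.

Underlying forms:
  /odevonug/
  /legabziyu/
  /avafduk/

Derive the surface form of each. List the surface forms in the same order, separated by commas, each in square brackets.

/odevonug/:
  Rule 1 Spirantization: [odevonug] → [ozevonug]
  Rule 2 Cluster Reduction: no change — [ozevonug]
  Rule 3 Glottal Epenthesis: [ozevonug] → [hozevonug]
  Rule 4 Word-Final Devoicing: [hozevonug] → [hozevonuk]
/legabziyu/:
  Rule 1 Spirantization: [legabziyu] → [lehabziyu]
  Rule 2 Cluster Reduction: no change — [lehabziyu]
  Rule 3 Glottal Epenthesis: no change — [lehabziyu]
  Rule 4 Word-Final Devoicing: no change — [lehabziyu]
/avafduk/:
  Rule 1 Spirantization: no change — [avafduk]
  Rule 2 Cluster Reduction: no change — [avafduk]
  Rule 3 Glottal Epenthesis: [avafduk] → [havafduk]
  Rule 4 Word-Final Devoicing: no change — [havafduk]

[hozevonuk], [lehabziyu], [havafduk]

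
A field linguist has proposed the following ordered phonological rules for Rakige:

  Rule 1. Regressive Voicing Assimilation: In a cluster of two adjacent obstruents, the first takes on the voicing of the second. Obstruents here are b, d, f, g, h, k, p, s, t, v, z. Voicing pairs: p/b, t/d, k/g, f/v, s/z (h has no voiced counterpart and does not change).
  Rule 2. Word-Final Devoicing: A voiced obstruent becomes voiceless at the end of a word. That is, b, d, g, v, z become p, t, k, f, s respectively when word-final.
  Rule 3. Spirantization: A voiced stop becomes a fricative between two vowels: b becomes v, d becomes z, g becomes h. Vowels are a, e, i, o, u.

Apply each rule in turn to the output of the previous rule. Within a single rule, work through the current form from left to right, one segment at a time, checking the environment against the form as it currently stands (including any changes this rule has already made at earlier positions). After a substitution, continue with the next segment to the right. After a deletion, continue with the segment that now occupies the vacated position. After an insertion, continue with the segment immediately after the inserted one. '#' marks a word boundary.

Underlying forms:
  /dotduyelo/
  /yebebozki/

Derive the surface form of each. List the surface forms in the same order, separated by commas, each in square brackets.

[dodduyelo], [yevevoski]

/dotduyelo/:
  Rule 1 Regressive Voicing Assimilation: [dotduyelo] → [dodduyelo]
  Rule 2 Word-Final Devoicing: no change — [dodduyelo]
  Rule 3 Spirantization: no change — [dodduyelo]
/yebebozki/:
  Rule 1 Regressive Voicing Assimilation: [yebebozki] → [yebeboski]
  Rule 2 Word-Final Devoicing: no change — [yebeboski]
  Rule 3 Spirantization: [yebeboski] → [yevevoski]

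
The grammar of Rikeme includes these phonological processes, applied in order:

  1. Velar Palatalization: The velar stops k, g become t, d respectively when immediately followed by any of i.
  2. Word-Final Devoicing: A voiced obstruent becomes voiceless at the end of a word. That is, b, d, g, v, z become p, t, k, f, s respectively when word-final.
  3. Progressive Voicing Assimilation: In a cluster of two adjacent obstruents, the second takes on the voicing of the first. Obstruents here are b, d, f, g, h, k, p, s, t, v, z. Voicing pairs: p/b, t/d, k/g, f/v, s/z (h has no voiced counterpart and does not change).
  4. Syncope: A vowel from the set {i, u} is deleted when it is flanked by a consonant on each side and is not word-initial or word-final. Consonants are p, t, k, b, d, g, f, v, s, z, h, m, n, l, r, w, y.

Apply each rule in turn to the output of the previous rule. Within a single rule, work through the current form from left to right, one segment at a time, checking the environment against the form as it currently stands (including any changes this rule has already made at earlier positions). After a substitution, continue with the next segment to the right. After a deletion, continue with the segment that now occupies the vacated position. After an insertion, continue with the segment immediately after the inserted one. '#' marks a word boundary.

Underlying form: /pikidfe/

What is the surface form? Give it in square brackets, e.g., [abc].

1 Velar Palatalization: [pikidfe] → [pitidfe]
2 Word-Final Devoicing: no change — [pitidfe]
3 Progressive Voicing Assimilation: [pitidfe] → [pitidve]
4 Syncope: [pitidve] → [ptdve]

[ptdve]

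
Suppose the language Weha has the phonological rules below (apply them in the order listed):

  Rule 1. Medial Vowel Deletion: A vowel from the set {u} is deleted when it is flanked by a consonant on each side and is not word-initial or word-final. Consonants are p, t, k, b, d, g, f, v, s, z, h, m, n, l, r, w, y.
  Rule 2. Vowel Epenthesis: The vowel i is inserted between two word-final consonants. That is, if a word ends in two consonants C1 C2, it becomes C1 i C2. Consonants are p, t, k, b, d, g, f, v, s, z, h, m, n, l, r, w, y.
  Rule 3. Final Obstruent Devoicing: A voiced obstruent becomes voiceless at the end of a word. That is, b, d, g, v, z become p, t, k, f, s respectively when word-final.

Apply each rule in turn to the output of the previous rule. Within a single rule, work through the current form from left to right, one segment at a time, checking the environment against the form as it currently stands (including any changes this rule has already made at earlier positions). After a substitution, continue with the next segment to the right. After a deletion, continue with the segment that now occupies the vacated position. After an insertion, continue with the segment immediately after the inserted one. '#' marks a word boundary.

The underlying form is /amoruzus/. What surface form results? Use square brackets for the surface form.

[amorzis]

Rule 1 Medial Vowel Deletion: [amoruzus] → [amorzs]
Rule 2 Vowel Epenthesis: [amorzs] → [amorzis]
Rule 3 Final Obstruent Devoicing: no change — [amorzis]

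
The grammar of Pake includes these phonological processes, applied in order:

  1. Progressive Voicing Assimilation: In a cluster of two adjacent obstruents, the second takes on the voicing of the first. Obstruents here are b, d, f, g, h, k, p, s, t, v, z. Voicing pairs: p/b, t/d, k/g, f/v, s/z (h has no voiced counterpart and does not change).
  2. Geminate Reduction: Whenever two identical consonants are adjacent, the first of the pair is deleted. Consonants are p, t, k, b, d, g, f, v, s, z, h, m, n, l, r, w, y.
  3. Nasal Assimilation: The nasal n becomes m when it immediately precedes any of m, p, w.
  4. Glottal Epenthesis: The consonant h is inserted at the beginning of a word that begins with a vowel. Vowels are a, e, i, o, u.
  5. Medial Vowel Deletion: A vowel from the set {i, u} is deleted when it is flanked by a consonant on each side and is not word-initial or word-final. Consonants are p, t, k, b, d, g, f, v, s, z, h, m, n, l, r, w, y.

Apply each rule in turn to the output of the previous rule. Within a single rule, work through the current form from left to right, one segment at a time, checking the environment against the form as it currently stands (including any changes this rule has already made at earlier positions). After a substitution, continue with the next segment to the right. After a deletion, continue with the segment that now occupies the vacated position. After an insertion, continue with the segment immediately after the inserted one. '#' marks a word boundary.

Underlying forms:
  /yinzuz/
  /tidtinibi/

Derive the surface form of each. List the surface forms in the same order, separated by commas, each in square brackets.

/yinzuz/:
  1 Progressive Voicing Assimilation: no change — [yinzuz]
  2 Geminate Reduction: no change — [yinzuz]
  3 Nasal Assimilation: no change — [yinzuz]
  4 Glottal Epenthesis: no change — [yinzuz]
  5 Medial Vowel Deletion: [yinzuz] → [ynzz]
/tidtinibi/:
  1 Progressive Voicing Assimilation: [tidtinibi] → [tiddinibi]
  2 Geminate Reduction: [tiddinibi] → [tidinibi]
  3 Nasal Assimilation: no change — [tidinibi]
  4 Glottal Epenthesis: no change — [tidinibi]
  5 Medial Vowel Deletion: [tidinibi] → [tdnbi]

[ynzz], [tdnbi]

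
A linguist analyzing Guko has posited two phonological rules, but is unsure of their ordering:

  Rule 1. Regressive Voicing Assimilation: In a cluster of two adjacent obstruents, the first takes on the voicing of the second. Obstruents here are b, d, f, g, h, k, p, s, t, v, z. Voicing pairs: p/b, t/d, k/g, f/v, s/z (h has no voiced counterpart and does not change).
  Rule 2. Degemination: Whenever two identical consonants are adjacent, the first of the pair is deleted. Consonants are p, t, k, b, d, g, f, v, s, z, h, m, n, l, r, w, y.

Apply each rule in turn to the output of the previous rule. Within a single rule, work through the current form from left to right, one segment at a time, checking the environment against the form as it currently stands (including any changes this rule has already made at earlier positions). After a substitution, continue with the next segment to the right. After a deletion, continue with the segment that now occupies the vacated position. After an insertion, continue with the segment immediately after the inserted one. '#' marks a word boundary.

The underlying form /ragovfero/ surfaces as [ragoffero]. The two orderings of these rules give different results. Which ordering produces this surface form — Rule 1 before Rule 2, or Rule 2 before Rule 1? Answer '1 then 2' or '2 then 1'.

Order 1 then 2:
  1 Regressive Voicing Assimilation: [ragovfero] → [ragoffero]
  2 Degemination: [ragoffero] → [ragofero]
  result: [ragofero]
Order 2 then 1:
  2 Degemination: no change — [ragovfero]
  1 Regressive Voicing Assimilation: [ragovfero] → [ragoffero]
  result: [ragoffero]

2 then 1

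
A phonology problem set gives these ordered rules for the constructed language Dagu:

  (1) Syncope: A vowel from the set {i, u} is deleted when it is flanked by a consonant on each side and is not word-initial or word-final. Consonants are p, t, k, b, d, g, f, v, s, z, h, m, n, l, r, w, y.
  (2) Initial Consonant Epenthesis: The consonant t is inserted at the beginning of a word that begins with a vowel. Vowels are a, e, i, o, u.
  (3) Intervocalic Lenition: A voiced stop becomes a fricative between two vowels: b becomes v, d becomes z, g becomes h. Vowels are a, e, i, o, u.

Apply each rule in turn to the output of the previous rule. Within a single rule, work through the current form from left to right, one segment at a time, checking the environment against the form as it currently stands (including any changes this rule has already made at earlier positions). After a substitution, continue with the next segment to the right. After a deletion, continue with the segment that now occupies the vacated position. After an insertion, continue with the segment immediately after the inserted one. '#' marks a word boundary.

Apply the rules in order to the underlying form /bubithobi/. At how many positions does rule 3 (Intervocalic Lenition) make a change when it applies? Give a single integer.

1

(1) Syncope: [bubithobi] → [bbthobi]
(2) Initial Consonant Epenthesis: no change — [bbthobi]
(3) Intervocalic Lenition: [bbthobi] → [bbthovi]
Rule 3 changed 1 position(s).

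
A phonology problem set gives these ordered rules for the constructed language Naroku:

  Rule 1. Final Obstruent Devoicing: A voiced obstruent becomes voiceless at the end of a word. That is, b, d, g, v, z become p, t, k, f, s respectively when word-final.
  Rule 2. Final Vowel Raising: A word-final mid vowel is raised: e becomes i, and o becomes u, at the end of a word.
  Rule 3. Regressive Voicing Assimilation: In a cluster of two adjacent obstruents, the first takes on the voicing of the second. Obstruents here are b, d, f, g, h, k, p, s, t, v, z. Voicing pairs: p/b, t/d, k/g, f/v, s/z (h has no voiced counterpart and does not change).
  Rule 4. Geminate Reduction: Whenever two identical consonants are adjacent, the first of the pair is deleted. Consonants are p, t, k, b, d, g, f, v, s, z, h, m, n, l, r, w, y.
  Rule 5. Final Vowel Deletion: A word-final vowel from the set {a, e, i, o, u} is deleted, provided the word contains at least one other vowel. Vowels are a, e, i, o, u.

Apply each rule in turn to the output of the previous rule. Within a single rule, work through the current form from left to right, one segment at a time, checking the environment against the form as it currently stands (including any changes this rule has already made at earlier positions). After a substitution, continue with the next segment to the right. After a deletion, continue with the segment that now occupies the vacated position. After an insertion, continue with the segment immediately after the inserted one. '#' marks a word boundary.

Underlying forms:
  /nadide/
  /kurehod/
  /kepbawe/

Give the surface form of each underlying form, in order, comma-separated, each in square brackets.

/nadide/:
  Rule 1 Final Obstruent Devoicing: no change — [nadide]
  Rule 2 Final Vowel Raising: [nadide] → [nadidi]
  Rule 3 Regressive Voicing Assimilation: no change — [nadidi]
  Rule 4 Geminate Reduction: no change — [nadidi]
  Rule 5 Final Vowel Deletion: [nadidi] → [nadid]
/kurehod/:
  Rule 1 Final Obstruent Devoicing: [kurehod] → [kurehot]
  Rule 2 Final Vowel Raising: no change — [kurehot]
  Rule 3 Regressive Voicing Assimilation: no change — [kurehot]
  Rule 4 Geminate Reduction: no change — [kurehot]
  Rule 5 Final Vowel Deletion: no change — [kurehot]
/kepbawe/:
  Rule 1 Final Obstruent Devoicing: no change — [kepbawe]
  Rule 2 Final Vowel Raising: [kepbawe] → [kepbawi]
  Rule 3 Regressive Voicing Assimilation: [kepbawi] → [kebbawi]
  Rule 4 Geminate Reduction: [kebbawi] → [kebawi]
  Rule 5 Final Vowel Deletion: [kebawi] → [kebaw]

[nadid], [kurehot], [kebaw]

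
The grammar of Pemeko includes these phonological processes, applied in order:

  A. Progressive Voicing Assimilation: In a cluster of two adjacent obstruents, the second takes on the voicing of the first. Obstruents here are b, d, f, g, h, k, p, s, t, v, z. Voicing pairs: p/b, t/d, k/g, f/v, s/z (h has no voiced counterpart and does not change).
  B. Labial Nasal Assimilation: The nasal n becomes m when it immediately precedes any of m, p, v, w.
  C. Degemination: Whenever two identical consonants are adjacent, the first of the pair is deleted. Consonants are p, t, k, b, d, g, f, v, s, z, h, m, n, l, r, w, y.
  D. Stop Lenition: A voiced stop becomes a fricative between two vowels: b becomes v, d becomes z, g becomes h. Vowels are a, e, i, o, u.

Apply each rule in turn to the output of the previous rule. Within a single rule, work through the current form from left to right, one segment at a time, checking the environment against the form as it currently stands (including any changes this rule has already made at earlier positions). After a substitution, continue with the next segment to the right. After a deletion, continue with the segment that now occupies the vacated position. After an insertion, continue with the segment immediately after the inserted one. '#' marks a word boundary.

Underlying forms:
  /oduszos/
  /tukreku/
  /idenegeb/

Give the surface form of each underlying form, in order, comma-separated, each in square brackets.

/oduszos/:
  A Progressive Voicing Assimilation: [oduszos] → [odussos]
  B Labial Nasal Assimilation: no change — [odussos]
  C Degemination: [odussos] → [odusos]
  D Stop Lenition: [odusos] → [ozusos]
/tukreku/:
  A Progressive Voicing Assimilation: no change — [tukreku]
  B Labial Nasal Assimilation: no change — [tukreku]
  C Degemination: no change — [tukreku]
  D Stop Lenition: no change — [tukreku]
/idenegeb/:
  A Progressive Voicing Assimilation: no change — [idenegeb]
  B Labial Nasal Assimilation: no change — [idenegeb]
  C Degemination: no change — [idenegeb]
  D Stop Lenition: [idenegeb] → [izeneheb]

[ozusos], [tukreku], [izeneheb]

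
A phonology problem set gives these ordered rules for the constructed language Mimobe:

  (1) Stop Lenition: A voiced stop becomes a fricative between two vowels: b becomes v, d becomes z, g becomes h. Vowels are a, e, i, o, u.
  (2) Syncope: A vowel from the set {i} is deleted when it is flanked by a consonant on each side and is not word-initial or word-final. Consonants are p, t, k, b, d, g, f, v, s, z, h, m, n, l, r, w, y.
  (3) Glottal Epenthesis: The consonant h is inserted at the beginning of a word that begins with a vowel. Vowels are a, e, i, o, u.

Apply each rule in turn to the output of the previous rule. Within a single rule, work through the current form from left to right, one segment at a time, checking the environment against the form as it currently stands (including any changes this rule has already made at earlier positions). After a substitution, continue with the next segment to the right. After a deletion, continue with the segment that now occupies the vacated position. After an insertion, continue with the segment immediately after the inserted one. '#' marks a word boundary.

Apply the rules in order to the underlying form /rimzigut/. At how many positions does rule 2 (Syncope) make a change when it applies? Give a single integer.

(1) Stop Lenition: [rimzigut] → [rimzihut]
(2) Syncope: [rimzihut] → [rmzhut]
(3) Glottal Epenthesis: no change — [rmzhut]
Rule 2 changed 2 position(s).

2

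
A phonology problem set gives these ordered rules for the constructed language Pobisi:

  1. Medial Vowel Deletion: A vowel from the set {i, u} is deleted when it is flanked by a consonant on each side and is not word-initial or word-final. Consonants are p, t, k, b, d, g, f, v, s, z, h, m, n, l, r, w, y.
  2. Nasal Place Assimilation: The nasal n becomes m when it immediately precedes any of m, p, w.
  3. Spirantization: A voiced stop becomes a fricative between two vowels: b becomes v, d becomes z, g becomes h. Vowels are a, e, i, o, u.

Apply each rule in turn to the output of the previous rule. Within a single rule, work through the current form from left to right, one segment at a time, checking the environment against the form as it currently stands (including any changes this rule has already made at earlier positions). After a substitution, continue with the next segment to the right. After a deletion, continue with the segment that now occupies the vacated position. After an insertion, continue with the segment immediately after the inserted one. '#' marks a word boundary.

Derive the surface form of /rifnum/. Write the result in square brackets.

1 Medial Vowel Deletion: [rifnum] → [rfnm]
2 Nasal Place Assimilation: [rfnm] → [rfmm]
3 Spirantization: no change — [rfmm]

[rfmm]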